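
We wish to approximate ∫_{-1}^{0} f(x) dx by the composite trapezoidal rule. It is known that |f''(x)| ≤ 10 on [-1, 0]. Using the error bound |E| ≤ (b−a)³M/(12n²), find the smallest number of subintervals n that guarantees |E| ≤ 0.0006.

38

Need 10/(12n²) ≤ 0.0006.
n² ≥ 10/(12·0.0006) = 1388.89 ⇒ n ≥ 37.2678, so the smallest n is 38.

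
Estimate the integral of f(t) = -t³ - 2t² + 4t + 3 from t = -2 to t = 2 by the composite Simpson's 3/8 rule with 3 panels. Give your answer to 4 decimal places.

1.3333

h = (2 − (-2))/3 = 1.333333.
Nodes t₀,…,t₃ = -2, -0.666667, 0.666667, 2.
f(t) = -t³ - 2t² + 4t + 3: f₀=-5, f₁=-0.259259, f₂=4.481481, f₃=-5.
(3h/8)·[f₀ + 3f₁ + 3f₂ + f₃] = 0.5·(2.666667) = 1.3333.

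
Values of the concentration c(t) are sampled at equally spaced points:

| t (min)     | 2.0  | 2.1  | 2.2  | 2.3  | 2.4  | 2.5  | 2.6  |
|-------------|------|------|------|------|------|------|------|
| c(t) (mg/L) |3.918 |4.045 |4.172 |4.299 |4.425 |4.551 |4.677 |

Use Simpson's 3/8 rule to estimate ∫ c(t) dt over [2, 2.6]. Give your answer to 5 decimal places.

h = 0.1, n = 6.
(3h/8)·[y₀ + 3y₁ + 3y₂ + 2y₃ + 3y₄ + 3y₅ + y₆] = 0.0375·(68.772) = 2.57895.

2.57895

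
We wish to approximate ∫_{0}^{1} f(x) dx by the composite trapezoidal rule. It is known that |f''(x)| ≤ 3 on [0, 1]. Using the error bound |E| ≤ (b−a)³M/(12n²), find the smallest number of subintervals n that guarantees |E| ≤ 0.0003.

Need 3/(12n²) ≤ 0.0003.
n² ≥ 3/(12·0.0003) = 833.333 ⇒ n ≥ 28.8675, so the smallest n is 29.

29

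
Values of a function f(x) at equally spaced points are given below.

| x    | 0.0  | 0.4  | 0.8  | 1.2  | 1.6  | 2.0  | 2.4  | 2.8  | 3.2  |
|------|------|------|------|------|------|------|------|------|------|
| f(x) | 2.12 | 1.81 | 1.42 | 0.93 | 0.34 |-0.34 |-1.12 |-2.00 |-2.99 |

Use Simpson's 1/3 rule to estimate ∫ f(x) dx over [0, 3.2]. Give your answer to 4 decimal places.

0.2680

h = 0.4, n = 8.
(h/3)·[y₀ + 4y₁ + 2y₂ + 4y₃ + 2y₄ + 4y₅ + 2y₆ + 4y₇ + y₈] = 0.133333·(2.01) = 0.2680.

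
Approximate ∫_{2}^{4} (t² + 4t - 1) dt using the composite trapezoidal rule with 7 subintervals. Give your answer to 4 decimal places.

h = (4 − 2)/7 = 0.285714.
Nodes t₀,…,t₇ = 2, 2.285714, 2.571429, 2.857143, 3.142857, 3.428571, 3.714286, 4.
f(t) = t² + 4t - 1: f₀=11, f₁=13.367347, f₂=15.897959, f₃=18.591837, f₄=21.448980, f₅=24.469388, f₆=27.653061, f₇=31.
(h/2)·[f₀ + 2f₁ + 2f₂ + 2f₃ + 2f₄ + 2f₅ + 2f₆ + f₇] = 0.142857·(284.857143) = 40.6939.

40.6939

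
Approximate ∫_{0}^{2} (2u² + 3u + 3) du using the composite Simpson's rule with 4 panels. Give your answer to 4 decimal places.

h = (2 − 0)/4 = 0.5.
Nodes u₀,…,u₄ = 0, 0.5, 1, 1.5, 2.
f(u) = 2u² + 3u + 3: f₀=3, f₁=5, f₂=8, f₃=12, f₄=17.
(h/3)·[f₀ + 4f₁ + 2f₂ + 4f₃ + f₄] = 0.166667·(104) = 17.3333.

17.3333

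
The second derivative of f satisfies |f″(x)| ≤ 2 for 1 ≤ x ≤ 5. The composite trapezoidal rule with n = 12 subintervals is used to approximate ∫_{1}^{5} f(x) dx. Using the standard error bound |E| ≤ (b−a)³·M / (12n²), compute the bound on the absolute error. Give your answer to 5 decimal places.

0.07407

|E| ≤ (4)³·2 / (12·12²) = 128/1728 = 0.07407.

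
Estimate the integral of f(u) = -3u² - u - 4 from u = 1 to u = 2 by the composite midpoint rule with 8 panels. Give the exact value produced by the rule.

h = (2 − 1)/8 = 0.125.
Midpoints m₁,…,m₈ = 1.0625, 1.1875, 1.3125, 1.4375, 1.5625, 1.6875, 1.8125, 1.9375.
f(m₁)=-8.44921875, f(m₂)=-9.41796875, f(m₃)=-10.48046875, f(m₄)=-11.63671875, f(m₅)=-12.88671875, f(m₆)=-14.23046875, f(m₇)=-15.66796875, f(m₈)=-17.19921875.
h·[f(m₁) + f(m₂) + f(m₃) + f(m₄) + f(m₅) + f(m₆) + f(m₇) + f(m₈)] = 0.125·(-99.96875) = -12.49609375.

-12.49609375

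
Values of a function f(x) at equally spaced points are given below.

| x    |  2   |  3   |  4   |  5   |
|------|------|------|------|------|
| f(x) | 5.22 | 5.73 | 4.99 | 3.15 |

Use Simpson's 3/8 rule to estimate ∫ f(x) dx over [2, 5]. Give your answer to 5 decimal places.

h = 1, n = 3.
(3h/8)·[y₀ + 3y₁ + 3y₂ + y₃] = 0.375·(40.53) = 15.19875.

15.19875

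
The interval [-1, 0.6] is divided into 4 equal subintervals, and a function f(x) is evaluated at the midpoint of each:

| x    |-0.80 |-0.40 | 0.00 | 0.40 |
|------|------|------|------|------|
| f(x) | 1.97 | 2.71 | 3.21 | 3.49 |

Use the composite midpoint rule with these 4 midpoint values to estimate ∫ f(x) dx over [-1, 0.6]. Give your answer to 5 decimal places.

h = 0.4, n = 4.
h·[y(m₁) + y(m₂) + y(m₃) + y(m₄)] = 0.4·(11.38) = 4.55200.

4.55200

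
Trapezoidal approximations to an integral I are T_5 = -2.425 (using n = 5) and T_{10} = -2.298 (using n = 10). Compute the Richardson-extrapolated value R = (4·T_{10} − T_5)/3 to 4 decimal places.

R = (4·T_{10} − T_5) / 3 = (4·(-2.298) − (-2.425))/3 = (-6.767)/3 = -2.2557.

-2.2557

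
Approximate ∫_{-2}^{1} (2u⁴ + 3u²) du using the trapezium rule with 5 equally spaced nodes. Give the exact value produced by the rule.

26.35546875

h = (1 − (-2))/4 = 0.75.
Nodes u₀,…,u₄ = -2, -1.25, -0.5, 0.25, 1.
f(u) = 2u⁴ + 3u²: f₀=44, f₁=9.5703125, f₂=0.875, f₃=0.1953125, f₄=5.
(h/2)·[f₀ + 2f₁ + 2f₂ + 2f₃ + f₄] = 0.375·(70.28125) = 26.35546875.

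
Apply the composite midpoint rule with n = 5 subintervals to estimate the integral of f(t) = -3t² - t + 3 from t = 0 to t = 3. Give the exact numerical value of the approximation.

-22.23

h = (3 − 0)/5 = 0.6.
Midpoints m₁,…,m₅ = 0.3, 0.9, 1.5, 2.1, 2.7.
f(m₁)=2.43, f(m₂)=-0.33, f(m₃)=-5.25, f(m₄)=-12.33, f(m₅)=-21.57.
h·[f(m₁) + f(m₂) + f(m₃) + f(m₄) + f(m₅)] = 0.6·(-37.05) = -22.23.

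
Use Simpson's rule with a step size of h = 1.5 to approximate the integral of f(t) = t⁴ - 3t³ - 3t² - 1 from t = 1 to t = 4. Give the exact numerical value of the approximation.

-50.625

h = (4 − 1)/2 = 1.5.
Nodes t₀,…,t₂ = 1, 2.5, 4.
f(t) = t⁴ - 3t³ - 3t² - 1: f₀=-6, f₁=-27.5625, f₂=15.
(h/3)·[f₀ + 4f₁ + f₂] = 0.5·(-101.25) = -50.625.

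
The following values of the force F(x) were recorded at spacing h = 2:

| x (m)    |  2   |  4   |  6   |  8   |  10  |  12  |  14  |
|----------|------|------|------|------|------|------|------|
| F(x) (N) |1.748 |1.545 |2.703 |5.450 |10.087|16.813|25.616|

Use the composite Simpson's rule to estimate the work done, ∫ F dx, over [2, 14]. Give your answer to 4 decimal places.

h = 2, n = 6.
(h/3)·[y₀ + 4y₁ + 2y₂ + 4y₃ + 2y₄ + 4y₅ + y₆] = 0.666667·(148.176) = 98.7840.

98.7840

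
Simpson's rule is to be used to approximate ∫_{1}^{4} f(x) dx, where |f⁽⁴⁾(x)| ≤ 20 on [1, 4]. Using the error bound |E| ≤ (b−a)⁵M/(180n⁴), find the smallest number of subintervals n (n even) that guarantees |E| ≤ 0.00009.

Need 4860/(180n⁴) ≤ 0.00009.
n⁴ ≥ 4860/(180·0.00009) = 300000 ⇒ n ≥ 23.4035, so the smallest even n is 24. (n must be even for Simpson's rule.)

24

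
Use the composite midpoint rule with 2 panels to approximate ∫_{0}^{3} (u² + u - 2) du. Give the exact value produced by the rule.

h = (3 − 0)/2 = 1.5.
Midpoints m₁,…,m₂ = 0.75, 2.25.
f(m₁)=-0.6875, f(m₂)=5.3125.
h·[f(m₁) + f(m₂)] = 1.5·(4.625) = 6.9375.

6.9375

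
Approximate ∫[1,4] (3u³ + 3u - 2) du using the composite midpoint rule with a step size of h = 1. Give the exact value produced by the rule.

202.125

h = (4 − 1)/3 = 1.
Midpoints m₁,…,m₃ = 1.5, 2.5, 3.5.
f(m₁)=12.625, f(m₂)=52.375, f(m₃)=137.125.
h·[f(m₁) + f(m₂) + f(m₃)] = 1·(202.125) = 202.125.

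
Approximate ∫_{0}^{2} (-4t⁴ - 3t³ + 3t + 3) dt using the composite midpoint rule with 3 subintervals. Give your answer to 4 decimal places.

h = (2 − 0)/3 = 0.666667.
Midpoints m₁,…,m₃ = 0.333333, 1, 1.666667.
f(m₁)=3.839506, f(m₂)=-1, f(m₃)=-36.753086.
h·[f(m₁) + f(m₂) + f(m₃)] = 0.666667·(-33.913580) = -22.6091.

-22.6091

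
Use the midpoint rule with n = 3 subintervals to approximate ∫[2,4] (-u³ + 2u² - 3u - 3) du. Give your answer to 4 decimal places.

h = (4 − 2)/3 = 0.666667.
Midpoints m₁,…,m₃ = 2.333333, 3, 3.666667.
f(m₁)=-11.814815, f(m₂)=-21, f(m₃)=-36.407407.
h·[f(m₁) + f(m₂) + f(m₃)] = 0.666667·(-69.222222) = -46.1481.

-46.1481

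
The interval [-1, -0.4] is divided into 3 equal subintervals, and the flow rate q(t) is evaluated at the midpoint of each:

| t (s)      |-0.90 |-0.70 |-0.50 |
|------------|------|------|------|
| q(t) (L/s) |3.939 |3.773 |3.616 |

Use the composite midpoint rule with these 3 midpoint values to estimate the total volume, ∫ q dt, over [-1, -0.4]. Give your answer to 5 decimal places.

2.26560

h = 0.2, n = 3.
h·[y(m₁) + y(m₂) + y(m₃)] = 0.2·(11.328) = 2.26560.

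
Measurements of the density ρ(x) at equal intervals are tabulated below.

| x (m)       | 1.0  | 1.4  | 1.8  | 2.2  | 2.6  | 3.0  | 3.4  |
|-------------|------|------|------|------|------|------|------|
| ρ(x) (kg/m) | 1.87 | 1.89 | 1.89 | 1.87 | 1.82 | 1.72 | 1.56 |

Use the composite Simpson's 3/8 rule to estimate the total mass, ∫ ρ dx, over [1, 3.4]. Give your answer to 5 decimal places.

4.36950

h = 0.4, n = 6.
(3h/8)·[y₀ + 3y₁ + 3y₂ + 2y₃ + 3y₄ + 3y₅ + y₆] = 0.15·(29.13) = 4.36950.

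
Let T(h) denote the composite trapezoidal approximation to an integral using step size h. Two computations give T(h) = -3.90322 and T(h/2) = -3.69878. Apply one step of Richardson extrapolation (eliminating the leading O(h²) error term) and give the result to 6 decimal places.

R = (4·T(h/2) − T(h)) / 3 = (4·(-3.69878) − (-3.90322))/3 = (-10.89190)/3 = -3.630633.

-3.630633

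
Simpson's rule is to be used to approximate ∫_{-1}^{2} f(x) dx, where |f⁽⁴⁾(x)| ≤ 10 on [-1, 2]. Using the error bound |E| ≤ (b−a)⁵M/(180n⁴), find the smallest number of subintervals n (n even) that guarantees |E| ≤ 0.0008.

12

Need 2430/(180n⁴) ≤ 0.0008.
n⁴ ≥ 2430/(180·0.0008) = 16875 ⇒ n ≥ 11.3975, so the smallest even n is 12. (n must be even for Simpson's rule.)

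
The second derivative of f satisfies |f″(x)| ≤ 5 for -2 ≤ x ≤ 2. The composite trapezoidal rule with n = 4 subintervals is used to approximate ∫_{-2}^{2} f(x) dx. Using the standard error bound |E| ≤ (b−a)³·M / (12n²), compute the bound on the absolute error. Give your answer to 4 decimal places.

|E| ≤ (4)³·5 / (12·4²) = 320/192 = 1.6667.

1.6667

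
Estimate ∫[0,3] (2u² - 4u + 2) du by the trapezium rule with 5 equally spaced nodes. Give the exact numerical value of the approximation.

h = (3 − 0)/4 = 0.75.
Nodes u₀,…,u₄ = 0, 0.75, 1.5, 2.25, 3.
f(u) = 2u² - 4u + 2: f₀=2, f₁=0.125, f₂=0.5, f₃=3.125, f₄=8.
(h/2)·[f₀ + 2f₁ + 2f₂ + 2f₃ + f₄] = 0.375·(17.5) = 6.5625.

6.5625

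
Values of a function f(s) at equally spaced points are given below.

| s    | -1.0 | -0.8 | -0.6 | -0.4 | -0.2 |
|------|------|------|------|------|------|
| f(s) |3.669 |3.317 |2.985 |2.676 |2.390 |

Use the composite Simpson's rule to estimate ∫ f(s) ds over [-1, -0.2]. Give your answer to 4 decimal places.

h = 0.2, n = 4.
(h/3)·[y₀ + 4y₁ + 2y₂ + 4y₃ + y₄] = 0.066667·(36.001) = 2.4001.

2.4001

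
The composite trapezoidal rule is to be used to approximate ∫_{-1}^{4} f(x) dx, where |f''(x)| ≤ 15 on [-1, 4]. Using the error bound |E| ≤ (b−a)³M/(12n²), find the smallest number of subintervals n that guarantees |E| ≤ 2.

Need 1875/(12n²) ≤ 2.
n² ≥ 1875/(12·2) = 78.125 ⇒ n ≥ 8.8388, so the smallest n is 9.

9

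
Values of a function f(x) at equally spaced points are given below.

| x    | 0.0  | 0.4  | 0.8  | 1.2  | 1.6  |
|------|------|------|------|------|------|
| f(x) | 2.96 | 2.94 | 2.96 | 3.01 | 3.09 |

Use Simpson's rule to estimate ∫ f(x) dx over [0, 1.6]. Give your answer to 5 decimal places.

h = 0.4, n = 4.
(h/3)·[y₀ + 4y₁ + 2y₂ + 4y₃ + y₄] = 0.133333·(35.77) = 4.76933.

4.76933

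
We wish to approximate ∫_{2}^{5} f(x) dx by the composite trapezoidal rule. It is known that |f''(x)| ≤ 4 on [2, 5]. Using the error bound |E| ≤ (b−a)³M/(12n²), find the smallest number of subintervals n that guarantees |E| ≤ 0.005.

Need 108/(12n²) ≤ 0.005.
n² ≥ 108/(12·0.005) = 1800 ⇒ n ≥ 42.4264, so the smallest n is 43.

43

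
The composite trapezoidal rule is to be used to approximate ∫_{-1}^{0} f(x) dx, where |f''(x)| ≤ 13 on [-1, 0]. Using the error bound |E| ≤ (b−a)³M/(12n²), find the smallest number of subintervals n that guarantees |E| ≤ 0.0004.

53

Need 13/(12n²) ≤ 0.0004.
n² ≥ 13/(12·0.0004) = 2708.33 ⇒ n ≥ 52.0416, so the smallest n is 53.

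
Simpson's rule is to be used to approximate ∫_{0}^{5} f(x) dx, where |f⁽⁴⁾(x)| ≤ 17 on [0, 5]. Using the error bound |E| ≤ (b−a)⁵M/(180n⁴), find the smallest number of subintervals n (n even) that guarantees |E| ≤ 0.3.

Need 53125/(180n⁴) ≤ 0.3.
n⁴ ≥ 53125/(180·0.3) = 983.796 ⇒ n ≥ 5.6005, so the smallest even n is 6. (n must be even for Simpson's rule.)

6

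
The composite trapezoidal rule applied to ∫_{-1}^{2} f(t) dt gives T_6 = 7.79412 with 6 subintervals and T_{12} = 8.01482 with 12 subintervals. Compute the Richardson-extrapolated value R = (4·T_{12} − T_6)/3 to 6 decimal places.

R = (4·T_{12} − T_6) / 3 = (4·8.01482 − 7.79412)/3 = (24.26516)/3 = 8.088387.

8.088387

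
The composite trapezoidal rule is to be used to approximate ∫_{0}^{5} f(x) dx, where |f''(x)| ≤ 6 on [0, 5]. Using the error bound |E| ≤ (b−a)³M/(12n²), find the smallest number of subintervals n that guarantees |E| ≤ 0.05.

Need 750/(12n²) ≤ 0.05.
n² ≥ 750/(12·0.05) = 1250 ⇒ n ≥ 35.3553, so the smallest n is 36.

36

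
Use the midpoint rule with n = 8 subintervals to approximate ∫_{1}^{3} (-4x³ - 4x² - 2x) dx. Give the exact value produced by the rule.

h = (3 − 1)/8 = 0.25.
Midpoints m₁,…,m₈ = 1.125, 1.375, 1.625, 1.875, 2.125, 2.375, 2.625, 2.875.
f(m₁)=-13.0078125, f(m₂)=-20.7109375, f(m₃)=-30.9765625, f(m₄)=-44.1796875, f(m₅)=-60.6953125, f(m₆)=-80.8984375, f(m₇)=-105.1640625, f(m₈)=-133.8671875.
h·[f(m₁) + f(m₂) + f(m₃) + f(m₄) + f(m₅) + f(m₆) + f(m₇) + f(m₈)] = 0.25·(-489.5) = -122.375.

-122.375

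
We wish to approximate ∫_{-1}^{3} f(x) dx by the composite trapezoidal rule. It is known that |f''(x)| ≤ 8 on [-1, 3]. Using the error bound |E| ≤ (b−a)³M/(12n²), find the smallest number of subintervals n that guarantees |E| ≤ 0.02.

47

Need 512/(12n²) ≤ 0.02.
n² ≥ 512/(12·0.02) = 2133.33 ⇒ n ≥ 46.1880, so the smallest n is 47.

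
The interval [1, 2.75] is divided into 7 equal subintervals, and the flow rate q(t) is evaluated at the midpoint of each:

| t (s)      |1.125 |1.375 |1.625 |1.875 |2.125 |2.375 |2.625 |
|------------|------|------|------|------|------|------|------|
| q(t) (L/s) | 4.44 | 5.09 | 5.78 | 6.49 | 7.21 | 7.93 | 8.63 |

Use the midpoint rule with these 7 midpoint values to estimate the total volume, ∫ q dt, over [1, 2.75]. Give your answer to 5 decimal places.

11.39250

h = 0.25, n = 7.
h·[y(m₁) + y(m₂) + y(m₃) + y(m₄) + y(m₅) + y(m₆) + y(m₇)] = 0.25·(45.57) = 11.39250.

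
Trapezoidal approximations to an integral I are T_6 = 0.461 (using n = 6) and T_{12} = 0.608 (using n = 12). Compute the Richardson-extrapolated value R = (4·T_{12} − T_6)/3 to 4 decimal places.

R = (4·T_{12} − T_6) / 3 = (4·0.608 − 0.461)/3 = (1.971)/3 = 0.6570.

0.6570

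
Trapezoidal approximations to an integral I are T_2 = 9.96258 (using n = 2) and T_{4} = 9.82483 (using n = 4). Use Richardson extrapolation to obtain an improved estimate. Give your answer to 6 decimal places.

R = (4·T_{4} − T_2) / 3 = (4·9.82483 − 9.96258)/3 = (29.33674)/3 = 9.778913.

9.778913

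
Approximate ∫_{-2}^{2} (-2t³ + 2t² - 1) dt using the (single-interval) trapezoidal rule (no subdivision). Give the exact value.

28

T = (b−a)/2 · [f(-2) + f(2)] = 2·[23 + (-9)] = 28.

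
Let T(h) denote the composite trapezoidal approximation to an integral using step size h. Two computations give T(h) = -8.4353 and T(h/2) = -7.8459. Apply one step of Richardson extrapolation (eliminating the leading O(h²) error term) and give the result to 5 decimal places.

R = (4·T(h/2) − T(h)) / 3 = (4·(-7.8459) − (-8.4353))/3 = (-22.9483)/3 = -7.64943.

-7.64943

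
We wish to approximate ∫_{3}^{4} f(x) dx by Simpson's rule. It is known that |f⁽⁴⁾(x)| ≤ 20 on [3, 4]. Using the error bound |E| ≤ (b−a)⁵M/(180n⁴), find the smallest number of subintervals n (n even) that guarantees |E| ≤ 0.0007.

Need 20/(180n⁴) ≤ 0.0007.
n⁴ ≥ 20/(180·0.0007) = 158.73 ⇒ n ≥ 3.5495, so the smallest even n is 4. (n must be even for Simpson's rule.)

4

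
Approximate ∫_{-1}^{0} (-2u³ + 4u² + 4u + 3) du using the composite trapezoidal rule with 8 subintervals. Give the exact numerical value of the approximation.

2.8515625

h = (0 − (-1))/8 = 0.125.
Nodes u₀,…,u₈ = -1, -0.875, -0.75, -0.625, -0.5, -0.375, -0.25, -0.125, 0.
f(u) = -2u³ + 4u² + 4u + 3: f₀=5, f₁=3.90234375, f₂=3.09375, f₃=2.55078125, f₄=2.25, f₅=2.16796875, f₆=2.28125, f₇=2.56640625, f₈=3.
(h/2)·[f₀ + 2f₁ + 2f₂ + 2f₃ + 2f₄ + 2f₅ + 2f₆ + 2f₇ + f₈] = 0.0625·(45.625) = 2.8515625.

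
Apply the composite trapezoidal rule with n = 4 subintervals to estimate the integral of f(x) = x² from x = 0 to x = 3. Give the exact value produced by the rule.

h = (3 − 0)/4 = 0.75.
Nodes x₀,…,x₄ = 0, 0.75, 1.5, 2.25, 3.
f(x) = x²: f₀=0, f₁=0.5625, f₂=2.25, f₃=5.0625, f₄=9.
(h/2)·[f₀ + 2f₁ + 2f₂ + 2f₃ + f₄] = 0.375·(24.75) = 9.28125.

9.28125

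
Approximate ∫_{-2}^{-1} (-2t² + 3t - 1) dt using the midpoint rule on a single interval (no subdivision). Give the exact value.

-10

M = (b−a)·f(-1.5) = 1·(-10) = -10.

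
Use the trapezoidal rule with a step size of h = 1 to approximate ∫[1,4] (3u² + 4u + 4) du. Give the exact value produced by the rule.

h = (4 − 1)/3 = 1.
Nodes u₀,…,u₃ = 1, 2, 3, 4.
f(u) = 3u² + 4u + 4: f₀=11, f₁=24, f₂=43, f₃=68.
(h/2)·[f₀ + 2f₁ + 2f₂ + f₃] = 0.5·(213) = 106.5.

106.5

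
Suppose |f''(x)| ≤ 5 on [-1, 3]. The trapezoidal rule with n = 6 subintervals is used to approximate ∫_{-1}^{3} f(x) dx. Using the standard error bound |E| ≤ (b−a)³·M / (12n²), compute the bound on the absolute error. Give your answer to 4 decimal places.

|E| ≤ (4)³·5 / (12·6²) = 320/432 = 0.7407.

0.7407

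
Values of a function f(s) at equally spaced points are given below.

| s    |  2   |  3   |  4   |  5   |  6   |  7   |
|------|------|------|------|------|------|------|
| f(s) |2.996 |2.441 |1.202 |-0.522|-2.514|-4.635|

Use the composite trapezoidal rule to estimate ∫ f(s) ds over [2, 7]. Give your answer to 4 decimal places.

h = 1, n = 5.
(h/2)·[y₀ + 2y₁ + 2y₂ + 2y₃ + 2y₄ + y₅] = 0.5·(-0.425) = -0.2125.

-0.2125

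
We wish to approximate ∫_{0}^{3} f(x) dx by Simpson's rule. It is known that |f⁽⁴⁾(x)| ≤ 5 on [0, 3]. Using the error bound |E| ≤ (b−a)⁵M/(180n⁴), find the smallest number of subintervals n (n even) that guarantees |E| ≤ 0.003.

8

Need 1215/(180n⁴) ≤ 0.003.
n⁴ ≥ 1215/(180·0.003) = 2250 ⇒ n ≥ 6.8872, so the smallest even n is 8. (n must be even for Simpson's rule.)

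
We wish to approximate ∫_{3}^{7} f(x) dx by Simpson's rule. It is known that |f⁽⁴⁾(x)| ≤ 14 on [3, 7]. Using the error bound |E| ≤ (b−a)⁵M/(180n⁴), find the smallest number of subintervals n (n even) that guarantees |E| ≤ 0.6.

4

Need 14336/(180n⁴) ≤ 0.6.
n⁴ ≥ 14336/(180·0.6) = 132.741 ⇒ n ≥ 3.3943, so the smallest even n is 4. (n must be even for Simpson's rule.)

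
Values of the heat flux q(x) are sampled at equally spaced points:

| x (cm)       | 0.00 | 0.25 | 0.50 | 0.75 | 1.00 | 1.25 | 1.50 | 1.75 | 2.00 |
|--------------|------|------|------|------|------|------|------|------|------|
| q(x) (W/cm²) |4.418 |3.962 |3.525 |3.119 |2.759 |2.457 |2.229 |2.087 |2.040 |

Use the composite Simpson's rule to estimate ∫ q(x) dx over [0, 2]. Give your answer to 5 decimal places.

h = 0.25, n = 8.
(h/3)·[y₀ + 4y₁ + 2y₂ + 4y₃ + 2y₄ + 4y₅ + 2y₆ + 4y₇ + y₈] = 0.083333·(69.984) = 5.83200.

5.83200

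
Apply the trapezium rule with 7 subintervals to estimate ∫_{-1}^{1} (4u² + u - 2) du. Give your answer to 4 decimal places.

h = (1 − (-1))/7 = 0.285714.
Nodes u₀,…,u₇ = -1, -0.714286, -0.428571, -0.142857, 0.142857, 0.428571, 0.714286, 1.
f(u) = 4u² + u - 2: f₀=1, f₁=-0.673469, f₂=-1.693878, f₃=-2.061224, f₄=-1.775510, f₅=-0.836735, f₆=0.755102, f₇=3.
(h/2)·[f₀ + 2f₁ + 2f₂ + 2f₃ + 2f₄ + 2f₅ + 2f₆ + f₇] = 0.142857·(-8.571429) = -1.2245.

-1.2245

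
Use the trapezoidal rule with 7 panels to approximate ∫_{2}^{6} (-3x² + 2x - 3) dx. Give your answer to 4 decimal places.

h = (6 − 2)/7 = 0.571429.
Nodes x₀,…,x₇ = 2, 2.571429, 3.142857, 3.714286, 4.285714, 4.857143, 5.428571, 6.
f(x) = -3x² + 2x - 3: f₀=-11, f₁=-17.693878, f₂=-26.346939, f₃=-36.959184, f₄=-49.530612, f₅=-64.061224, f₆=-80.551020, f₇=-99.
(h/2)·[f₀ + 2f₁ + 2f₂ + 2f₃ + 2f₄ + 2f₅ + 2f₆ + f₇] = 0.285714·(-660.285714) = -188.6531.

-188.6531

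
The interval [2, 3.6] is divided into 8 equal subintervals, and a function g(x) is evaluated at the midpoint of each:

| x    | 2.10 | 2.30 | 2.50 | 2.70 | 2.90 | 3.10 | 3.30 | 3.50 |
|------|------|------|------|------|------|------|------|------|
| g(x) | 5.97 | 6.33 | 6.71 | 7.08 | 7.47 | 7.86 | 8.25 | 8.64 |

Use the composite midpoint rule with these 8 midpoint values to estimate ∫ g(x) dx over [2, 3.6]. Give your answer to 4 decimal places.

h = 0.2, n = 8.
h·[y(m₁) + y(m₂) + y(m₃) + y(m₄) + y(m₅) + y(m₆) + y(m₇) + y(m₈)] = 0.2·(58.31) = 11.6620.

11.6620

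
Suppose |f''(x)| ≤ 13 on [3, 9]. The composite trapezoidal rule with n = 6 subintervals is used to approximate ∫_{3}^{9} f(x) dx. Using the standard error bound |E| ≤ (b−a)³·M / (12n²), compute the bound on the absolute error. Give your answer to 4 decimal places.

|E| ≤ (6)³·13 / (12·6²) = 2808/432 = 6.5000.

6.5000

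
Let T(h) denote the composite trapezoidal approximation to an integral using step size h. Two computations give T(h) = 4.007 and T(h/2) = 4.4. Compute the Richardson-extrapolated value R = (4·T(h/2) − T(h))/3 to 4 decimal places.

4.5310

R = (4·T(h/2) − T(h)) / 3 = (4·4.4 − 4.007)/3 = (13.593)/3 = 4.5310.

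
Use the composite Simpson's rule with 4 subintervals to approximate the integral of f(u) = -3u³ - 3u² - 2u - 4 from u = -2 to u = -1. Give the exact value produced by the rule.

h = (-1 − (-2))/4 = 0.25.
Nodes u₀,…,u₄ = -2, -1.75, -1.5, -1.25, -1.
f(u) = -3u³ - 3u² - 2u - 4: f₀=12, f₁=6.390625, f₂=2.375, f₃=-0.328125, f₄=-2.
(h/3)·[f₀ + 4f₁ + 2f₂ + 4f₃ + f₄] = 0.083333·(39) = 3.25.

3.25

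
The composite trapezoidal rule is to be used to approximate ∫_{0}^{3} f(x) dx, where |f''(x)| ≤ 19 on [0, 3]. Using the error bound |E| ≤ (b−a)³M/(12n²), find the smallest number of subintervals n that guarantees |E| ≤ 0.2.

Need 513/(12n²) ≤ 0.2.
n² ≥ 513/(12·0.2) = 213.75 ⇒ n ≥ 14.6202, so the smallest n is 15.

15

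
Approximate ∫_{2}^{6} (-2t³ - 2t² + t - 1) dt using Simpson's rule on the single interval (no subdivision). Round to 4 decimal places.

S = (b−a)/6 · [f(2) + 4f(4) + f(6)] = 0.666667·[(-23) + 4·(-157) + (-499)] = -766.6667.

-766.6667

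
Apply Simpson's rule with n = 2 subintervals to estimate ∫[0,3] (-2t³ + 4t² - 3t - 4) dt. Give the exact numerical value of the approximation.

h = (3 − 0)/2 = 1.5.
Nodes t₀,…,t₂ = 0, 1.5, 3.
f(t) = -2t³ + 4t² - 3t - 4: f₀=-4, f₁=-6.25, f₂=-31.
(h/3)·[f₀ + 4f₁ + f₂] = 0.5·(-60) = -30.

-30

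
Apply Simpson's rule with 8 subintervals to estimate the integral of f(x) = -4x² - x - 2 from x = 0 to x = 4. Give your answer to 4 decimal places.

-101.3333

h = (4 − 0)/8 = 0.5.
Nodes x₀,…,x₈ = 0, 0.5, 1, 1.5, 2, 2.5, 3, 3.5, 4.
f(x) = -4x² - x - 2: f₀=-2, f₁=-3.5, f₂=-7, f₃=-12.5, f₄=-20, f₅=-29.5, f₆=-41, f₇=-54.5, f₈=-70.
(h/3)·[f₀ + 4f₁ + 2f₂ + 4f₃ + 2f₄ + 4f₅ + 2f₆ + 4f₇ + f₈] = 0.166667·(-608) = -101.3333.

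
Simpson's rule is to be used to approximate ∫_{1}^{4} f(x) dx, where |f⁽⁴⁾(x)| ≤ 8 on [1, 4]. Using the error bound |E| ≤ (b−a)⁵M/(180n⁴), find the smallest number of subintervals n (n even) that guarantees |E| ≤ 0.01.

Need 1944/(180n⁴) ≤ 0.01.
n⁴ ≥ 1944/(180·0.01) = 1080 ⇒ n ≥ 5.7327, so the smallest even n is 6. (n must be even for Simpson's rule.)

6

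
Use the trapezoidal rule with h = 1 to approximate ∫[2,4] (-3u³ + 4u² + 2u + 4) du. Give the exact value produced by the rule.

h = (4 − 2)/2 = 1.
Nodes u₀,…,u₂ = 2, 3, 4.
f(u) = -3u³ + 4u² + 2u + 4: f₀=0, f₁=-35, f₂=-116.
(h/2)·[f₀ + 2f₁ + f₂] = 0.5·(-186) = -93.

-93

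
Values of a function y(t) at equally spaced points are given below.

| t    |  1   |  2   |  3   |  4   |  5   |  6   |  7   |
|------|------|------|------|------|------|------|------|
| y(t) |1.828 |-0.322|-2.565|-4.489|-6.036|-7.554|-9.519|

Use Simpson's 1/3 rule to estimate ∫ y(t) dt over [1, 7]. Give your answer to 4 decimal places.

-24.7843

h = 1, n = 6.
(h/3)·[y₀ + 4y₁ + 2y₂ + 4y₃ + 2y₄ + 4y₅ + y₆] = 0.333333·(-74.353) = -24.7843.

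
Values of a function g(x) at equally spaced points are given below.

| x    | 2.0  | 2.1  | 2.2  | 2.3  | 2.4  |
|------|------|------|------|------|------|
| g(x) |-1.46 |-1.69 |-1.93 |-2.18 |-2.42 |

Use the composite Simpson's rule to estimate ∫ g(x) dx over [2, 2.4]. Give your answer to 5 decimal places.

h = 0.1, n = 4.
(h/3)·[y₀ + 4y₁ + 2y₂ + 4y₃ + y₄] = 0.033333·(-23.22) = -0.77400.

-0.77400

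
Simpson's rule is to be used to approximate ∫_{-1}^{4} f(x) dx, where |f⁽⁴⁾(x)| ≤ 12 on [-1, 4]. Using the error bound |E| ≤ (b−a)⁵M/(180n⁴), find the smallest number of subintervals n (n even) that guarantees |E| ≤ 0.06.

8

Need 37500/(180n⁴) ≤ 0.06.
n⁴ ≥ 37500/(180·0.06) = 3472.22 ⇒ n ≥ 7.6763, so the smallest even n is 8. (n must be even for Simpson's rule.)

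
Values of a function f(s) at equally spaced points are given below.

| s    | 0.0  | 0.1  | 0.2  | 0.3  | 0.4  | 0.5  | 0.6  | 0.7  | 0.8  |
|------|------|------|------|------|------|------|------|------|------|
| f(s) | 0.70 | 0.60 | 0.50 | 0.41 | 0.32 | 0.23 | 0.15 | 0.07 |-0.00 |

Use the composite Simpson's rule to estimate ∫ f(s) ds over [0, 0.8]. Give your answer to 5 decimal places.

0.26267

h = 0.1, n = 8.
(h/3)·[y₀ + 4y₁ + 2y₂ + 4y₃ + 2y₄ + 4y₅ + 2y₆ + 4y₇ + y₈] = 0.033333·(7.88) = 0.26267.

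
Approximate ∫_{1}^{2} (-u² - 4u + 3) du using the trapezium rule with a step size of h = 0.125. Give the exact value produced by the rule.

h = (2 − 1)/8 = 0.125.
Nodes u₀,…,u₈ = 1, 1.125, 1.25, 1.375, 1.5, 1.625, 1.75, 1.875, 2.
f(u) = -u² - 4u + 3: f₀=-2, f₁=-2.765625, f₂=-3.5625, f₃=-4.390625, f₄=-5.25, f₅=-6.140625, f₆=-7.0625, f₇=-8.015625, f₈=-9.
(h/2)·[f₀ + 2f₁ + 2f₂ + 2f₃ + 2f₄ + 2f₅ + 2f₆ + 2f₇ + f₈] = 0.0625·(-85.375) = -5.3359375.

-5.3359375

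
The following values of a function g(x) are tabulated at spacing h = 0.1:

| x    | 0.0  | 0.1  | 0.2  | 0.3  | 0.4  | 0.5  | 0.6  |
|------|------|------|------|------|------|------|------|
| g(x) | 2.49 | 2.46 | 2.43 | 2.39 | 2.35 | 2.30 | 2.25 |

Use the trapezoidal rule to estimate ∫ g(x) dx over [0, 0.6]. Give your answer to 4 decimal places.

h = 0.1, n = 6.
(h/2)·[y₀ + 2y₁ + 2y₂ + 2y₃ + 2y₄ + 2y₅ + y₆] = 0.05·(28.60) = 1.4300.

1.4300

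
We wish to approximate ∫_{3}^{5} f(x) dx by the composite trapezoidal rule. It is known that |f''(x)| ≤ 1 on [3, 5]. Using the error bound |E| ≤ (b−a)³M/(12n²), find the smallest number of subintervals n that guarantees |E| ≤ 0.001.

Need 8/(12n²) ≤ 0.001.
n² ≥ 8/(12·0.001) = 666.667 ⇒ n ≥ 25.8199, so the smallest n is 26.

26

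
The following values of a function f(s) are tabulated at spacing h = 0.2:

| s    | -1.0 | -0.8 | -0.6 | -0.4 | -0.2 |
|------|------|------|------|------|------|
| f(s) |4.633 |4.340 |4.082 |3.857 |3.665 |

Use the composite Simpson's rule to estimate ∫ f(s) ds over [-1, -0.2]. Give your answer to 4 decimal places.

h = 0.2, n = 4.
(h/3)·[y₀ + 4y₁ + 2y₂ + 4y₃ + y₄] = 0.066667·(49.250) = 3.2833.

3.2833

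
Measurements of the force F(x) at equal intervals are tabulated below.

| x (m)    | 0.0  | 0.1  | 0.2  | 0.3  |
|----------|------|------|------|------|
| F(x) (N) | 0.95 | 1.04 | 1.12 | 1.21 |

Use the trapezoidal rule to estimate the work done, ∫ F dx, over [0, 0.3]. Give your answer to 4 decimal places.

h = 0.1, n = 3.
(h/2)·[y₀ + 2y₁ + 2y₂ + y₃] = 0.05·(6.48) = 0.3240.

0.3240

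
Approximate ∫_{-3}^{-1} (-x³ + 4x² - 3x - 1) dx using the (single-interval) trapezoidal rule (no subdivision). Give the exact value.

T = (b−a)/2 · [f(-3) + f(-1)] = 1·[71 + 7] = 78.

78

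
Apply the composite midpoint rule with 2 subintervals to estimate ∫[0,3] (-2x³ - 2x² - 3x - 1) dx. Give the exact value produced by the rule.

-68.8125

h = (3 − 0)/2 = 1.5.
Midpoints m₁,…,m₂ = 0.75, 2.25.
f(m₁)=-5.21875, f(m₂)=-40.65625.
h·[f(m₁) + f(m₂)] = 1.5·(-45.875) = -68.8125.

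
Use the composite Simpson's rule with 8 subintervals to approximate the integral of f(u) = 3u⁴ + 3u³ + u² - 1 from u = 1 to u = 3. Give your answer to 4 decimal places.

211.8698

h = (3 − 1)/8 = 0.25.
Nodes u₀,…,u₈ = 1, 1.25, 1.5, 1.75, 2, 2.25, 2.5, 2.75, 3.
f(u) = 3u⁴ + 3u³ + u² - 1: f₀=6, f₁=13.74609375, f₂=26.5625, f₃=46.27734375, f₄=75, f₅=115.12109375, f₆=169.3125, f₇=240.52734375, f₈=332.
(h/3)·[f₀ + 4f₁ + 2f₂ + 4f₃ + 2f₄ + 4f₅ + 2f₆ + 4f₇ + f₈] = 0.083333·(2542.4375) = 211.8698.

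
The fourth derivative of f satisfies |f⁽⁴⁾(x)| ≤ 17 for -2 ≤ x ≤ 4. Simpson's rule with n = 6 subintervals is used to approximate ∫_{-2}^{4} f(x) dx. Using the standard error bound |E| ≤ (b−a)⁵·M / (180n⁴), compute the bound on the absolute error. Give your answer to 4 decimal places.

|E| ≤ (6)⁵·17 / (180·6⁴) = 132192/233280 = 0.5667.

0.5667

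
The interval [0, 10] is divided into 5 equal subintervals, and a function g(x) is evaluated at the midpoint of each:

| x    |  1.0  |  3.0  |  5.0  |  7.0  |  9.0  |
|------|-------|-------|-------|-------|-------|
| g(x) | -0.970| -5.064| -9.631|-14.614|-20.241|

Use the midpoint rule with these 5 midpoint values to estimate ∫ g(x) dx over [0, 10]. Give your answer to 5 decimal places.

h = 2, n = 5.
h·[y(m₁) + y(m₂) + y(m₃) + y(m₄) + y(m₅)] = 2·(-50.520) = -101.04000.

-101.04000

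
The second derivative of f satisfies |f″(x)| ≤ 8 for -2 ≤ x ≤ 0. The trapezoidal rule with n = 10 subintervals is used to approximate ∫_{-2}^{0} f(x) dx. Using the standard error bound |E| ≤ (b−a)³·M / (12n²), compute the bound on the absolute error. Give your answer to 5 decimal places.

0.05333

|E| ≤ (2)³·8 / (12·10²) = 64/1200 = 0.05333.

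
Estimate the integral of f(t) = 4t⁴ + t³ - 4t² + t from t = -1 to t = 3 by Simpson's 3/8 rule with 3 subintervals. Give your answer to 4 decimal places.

197.0370

h = (3 − (-1))/3 = 1.333333.
Nodes t₀,…,t₃ = -1, 0.333333, 1.666667, 3.
f(t) = 4t⁴ + t³ - 4t² + t: f₀=-2, f₁=-0.024691, f₂=26.049383, f₃=318.
(3h/8)·[f₀ + 3f₁ + 3f₂ + f₃] = 0.5·(394.074074) = 197.0370.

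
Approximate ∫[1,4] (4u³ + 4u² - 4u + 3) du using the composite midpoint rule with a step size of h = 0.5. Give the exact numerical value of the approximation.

315.875

h = (4 − 1)/6 = 0.5.
Midpoints m₁,…,m₆ = 1.25, 1.75, 2.25, 2.75, 3.25, 3.75.
f(m₁)=12.0625, f(m₂)=29.6875, f(m₃)=59.8125, f(m₄)=105.4375, f(m₅)=169.5625, f(m₆)=255.1875.
h·[f(m₁) + f(m₂) + f(m₃) + f(m₄) + f(m₅) + f(m₆)] = 0.5·(631.75) = 315.875.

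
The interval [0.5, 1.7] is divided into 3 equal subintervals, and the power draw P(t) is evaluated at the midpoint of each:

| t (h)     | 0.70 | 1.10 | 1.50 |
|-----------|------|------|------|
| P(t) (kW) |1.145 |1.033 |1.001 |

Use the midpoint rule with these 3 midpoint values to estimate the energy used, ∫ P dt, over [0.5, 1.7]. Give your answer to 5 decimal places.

h = 0.4, n = 3.
h·[y(m₁) + y(m₂) + y(m₃)] = 0.4·(3.179) = 1.27160.

1.27160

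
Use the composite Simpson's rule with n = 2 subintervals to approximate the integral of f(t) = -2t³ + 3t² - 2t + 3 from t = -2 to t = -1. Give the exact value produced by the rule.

h = (-1 − (-2))/2 = 0.5.
Nodes t₀,…,t₂ = -2, -1.5, -1.
f(t) = -2t³ + 3t² - 2t + 3: f₀=35, f₁=19.5, f₂=10.
(h/3)·[f₀ + 4f₁ + f₂] = 0.166667·(123) = 20.5.

20.5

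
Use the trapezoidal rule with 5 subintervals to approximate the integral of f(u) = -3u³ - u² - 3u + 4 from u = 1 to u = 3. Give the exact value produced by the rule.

h = (3 − 1)/5 = 0.4.
Nodes u₀,…,u₅ = 1, 1.4, 1.8, 2.2, 2.6, 3.
f(u) = -3u³ - u² - 3u + 4: f₀=-3, f₁=-10.392, f₂=-22.136, f₃=-39.384, f₄=-63.288, f₅=-95.
(h/2)·[f₀ + 2f₁ + 2f₂ + 2f₃ + 2f₄ + f₅] = 0.2·(-368.4) = -73.68.

-73.68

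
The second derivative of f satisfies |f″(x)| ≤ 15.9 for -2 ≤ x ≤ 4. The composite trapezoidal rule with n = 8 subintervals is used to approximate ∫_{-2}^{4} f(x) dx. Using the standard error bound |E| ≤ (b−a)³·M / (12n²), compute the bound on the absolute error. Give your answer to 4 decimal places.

|E| ≤ (6)³·15.9 / (12·8²) = 3434.4/768 = 4.4719.

4.4719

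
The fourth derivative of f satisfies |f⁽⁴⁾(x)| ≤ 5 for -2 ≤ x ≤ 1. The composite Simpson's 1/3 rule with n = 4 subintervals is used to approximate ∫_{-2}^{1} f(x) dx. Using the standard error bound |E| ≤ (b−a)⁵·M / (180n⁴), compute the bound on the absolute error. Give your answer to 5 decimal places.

|E| ≤ (3)⁵·5 / (180·4⁴) = 1215/46080 = 0.02637.

0.02637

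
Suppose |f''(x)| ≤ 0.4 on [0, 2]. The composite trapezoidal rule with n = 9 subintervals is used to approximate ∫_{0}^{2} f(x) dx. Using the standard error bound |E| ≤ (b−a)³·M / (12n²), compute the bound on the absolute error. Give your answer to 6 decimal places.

|E| ≤ (2)³·0.4 / (12·9²) = 3.2/972 = 0.003292.

0.003292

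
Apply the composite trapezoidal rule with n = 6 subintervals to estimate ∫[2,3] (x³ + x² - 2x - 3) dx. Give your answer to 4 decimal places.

h = (3 − 2)/6 = 0.166667.
Nodes x₀,…,x₆ = 2, 2.166667, 2.333333, 2.5, 2.666667, 2.833333, 3.
f(x) = x³ + x² - 2x - 3: f₀=5, f₁=7.532407, f₂=10.481481, f₃=13.875, f₄=17.740741, f₅=22.106481, f₆=27.
(h/2)·[f₀ + 2f₁ + 2f₂ + 2f₃ + 2f₄ + 2f₅ + f₆] = 0.083333·(175.472222) = 14.6227.

14.6227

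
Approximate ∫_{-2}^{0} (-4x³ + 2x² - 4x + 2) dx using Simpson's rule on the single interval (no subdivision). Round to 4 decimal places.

33.3333

S = (b−a)/6 · [f(-2) + 4f(-1) + f(0)] = 0.333333·[50 + 4·12 + 2] = 33.3333.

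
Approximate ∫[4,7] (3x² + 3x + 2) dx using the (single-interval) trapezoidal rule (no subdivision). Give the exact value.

T = (b−a)/2 · [f(4) + f(7)] = 1.5·[62 + 170] = 348.

348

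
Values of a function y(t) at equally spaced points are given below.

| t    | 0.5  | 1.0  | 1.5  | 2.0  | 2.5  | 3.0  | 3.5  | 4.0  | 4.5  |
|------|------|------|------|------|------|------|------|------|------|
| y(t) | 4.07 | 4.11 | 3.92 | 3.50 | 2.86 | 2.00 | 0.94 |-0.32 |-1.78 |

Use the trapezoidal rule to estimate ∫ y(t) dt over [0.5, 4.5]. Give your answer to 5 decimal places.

h = 0.5, n = 8.
(h/2)·[y₀ + 2y₁ + 2y₂ + 2y₃ + 2y₄ + 2y₅ + 2y₆ + 2y₇ + y₈] = 0.25·(36.31) = 9.07750.

9.07750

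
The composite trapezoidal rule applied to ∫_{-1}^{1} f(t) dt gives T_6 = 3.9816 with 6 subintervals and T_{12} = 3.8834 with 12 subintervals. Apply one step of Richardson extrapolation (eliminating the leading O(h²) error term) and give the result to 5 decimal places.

R = (4·T_{12} − T_6) / 3 = (4·3.8834 − 3.9816)/3 = (11.5520)/3 = 3.85067.

3.85067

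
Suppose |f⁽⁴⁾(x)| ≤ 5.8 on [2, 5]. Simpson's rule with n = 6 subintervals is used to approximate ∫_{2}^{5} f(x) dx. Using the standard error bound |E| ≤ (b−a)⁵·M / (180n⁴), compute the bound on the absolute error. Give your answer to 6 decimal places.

0.006042

|E| ≤ (3)⁵·5.8 / (180·6⁴) = 1409.4/233280 = 0.006042.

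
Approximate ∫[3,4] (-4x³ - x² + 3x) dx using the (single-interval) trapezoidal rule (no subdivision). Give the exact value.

T = (b−a)/2 · [f(3) + f(4)] = 0.5·[(-108) + (-260)] = -184.

-184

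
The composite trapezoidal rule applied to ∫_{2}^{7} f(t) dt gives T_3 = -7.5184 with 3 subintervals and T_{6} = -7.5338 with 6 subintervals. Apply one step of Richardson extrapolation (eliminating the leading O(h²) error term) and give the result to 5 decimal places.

R = (4·T_{6} − T_3) / 3 = (4·(-7.5338) − (-7.5184))/3 = (-22.6168)/3 = -7.53893.

-7.53893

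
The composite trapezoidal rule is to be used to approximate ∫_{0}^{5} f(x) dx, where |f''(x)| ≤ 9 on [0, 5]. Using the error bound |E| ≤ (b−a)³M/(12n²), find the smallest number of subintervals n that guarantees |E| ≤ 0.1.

Need 1125/(12n²) ≤ 0.1.
n² ≥ 1125/(12·0.1) = 937.5 ⇒ n ≥ 30.6186, so the smallest n is 31.

31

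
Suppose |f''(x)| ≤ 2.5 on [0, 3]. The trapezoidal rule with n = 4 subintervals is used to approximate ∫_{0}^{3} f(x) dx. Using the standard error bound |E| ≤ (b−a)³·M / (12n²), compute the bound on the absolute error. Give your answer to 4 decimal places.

0.3516

|E| ≤ (3)³·2.5 / (12·4²) = 67.5/192 = 0.3516.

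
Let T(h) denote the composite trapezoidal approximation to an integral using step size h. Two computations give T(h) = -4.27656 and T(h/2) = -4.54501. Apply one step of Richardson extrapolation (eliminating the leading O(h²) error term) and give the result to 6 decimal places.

-4.634493

R = (4·T(h/2) − T(h)) / 3 = (4·(-4.54501) − (-4.27656))/3 = (-13.90348)/3 = -4.634493.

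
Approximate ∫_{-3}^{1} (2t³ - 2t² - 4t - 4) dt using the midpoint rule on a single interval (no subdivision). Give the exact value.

M = (b−a)·f(-1) = 4·(-4) = -16.

-16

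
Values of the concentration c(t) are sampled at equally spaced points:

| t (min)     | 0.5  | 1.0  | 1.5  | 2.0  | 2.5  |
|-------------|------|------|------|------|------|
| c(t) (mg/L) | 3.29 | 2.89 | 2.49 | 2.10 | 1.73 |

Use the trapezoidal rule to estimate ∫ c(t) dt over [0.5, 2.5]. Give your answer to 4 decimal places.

h = 0.5, n = 4.
(h/2)·[y₀ + 2y₁ + 2y₂ + 2y₃ + y₄] = 0.25·(19.98) = 4.9950.

4.9950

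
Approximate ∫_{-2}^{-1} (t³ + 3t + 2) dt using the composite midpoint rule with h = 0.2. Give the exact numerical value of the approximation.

h = (-1 − (-2))/5 = 0.2.
Midpoints m₁,…,m₅ = -1.9, -1.7, -1.5, -1.3, -1.1.
f(m₁)=-10.559, f(m₂)=-8.013, f(m₃)=-5.875, f(m₄)=-4.097, f(m₅)=-2.631.
h·[f(m₁) + f(m₂) + f(m₃) + f(m₄) + f(m₅)] = 0.2·(-31.175) = -6.235.

-6.235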